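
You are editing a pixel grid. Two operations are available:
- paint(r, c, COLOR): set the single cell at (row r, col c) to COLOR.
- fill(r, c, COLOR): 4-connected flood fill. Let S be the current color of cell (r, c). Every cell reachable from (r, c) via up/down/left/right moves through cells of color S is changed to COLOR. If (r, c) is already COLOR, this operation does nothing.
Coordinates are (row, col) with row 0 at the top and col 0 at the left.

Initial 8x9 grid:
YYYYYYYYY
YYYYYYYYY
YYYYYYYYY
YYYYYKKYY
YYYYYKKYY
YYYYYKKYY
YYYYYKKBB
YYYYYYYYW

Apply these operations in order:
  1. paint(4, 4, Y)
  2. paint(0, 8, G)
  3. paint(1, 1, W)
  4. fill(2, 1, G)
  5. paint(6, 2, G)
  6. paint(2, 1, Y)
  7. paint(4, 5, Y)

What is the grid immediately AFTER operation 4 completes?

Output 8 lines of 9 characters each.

After op 1 paint(4,4,Y):
YYYYYYYYY
YYYYYYYYY
YYYYYYYYY
YYYYYKKYY
YYYYYKKYY
YYYYYKKYY
YYYYYKKBB
YYYYYYYYW
After op 2 paint(0,8,G):
YYYYYYYYG
YYYYYYYYY
YYYYYYYYY
YYYYYKKYY
YYYYYKKYY
YYYYYKKYY
YYYYYKKBB
YYYYYYYYW
After op 3 paint(1,1,W):
YYYYYYYYG
YWYYYYYYY
YYYYYYYYY
YYYYYKKYY
YYYYYKKYY
YYYYYKKYY
YYYYYKKBB
YYYYYYYYW
After op 4 fill(2,1,G) [59 cells changed]:
GGGGGGGGG
GWGGGGGGG
GGGGGGGGG
GGGGGKKGG
GGGGGKKGG
GGGGGKKGG
GGGGGKKBB
GGGGGGGGW

Answer: GGGGGGGGG
GWGGGGGGG
GGGGGGGGG
GGGGGKKGG
GGGGGKKGG
GGGGGKKGG
GGGGGKKBB
GGGGGGGGW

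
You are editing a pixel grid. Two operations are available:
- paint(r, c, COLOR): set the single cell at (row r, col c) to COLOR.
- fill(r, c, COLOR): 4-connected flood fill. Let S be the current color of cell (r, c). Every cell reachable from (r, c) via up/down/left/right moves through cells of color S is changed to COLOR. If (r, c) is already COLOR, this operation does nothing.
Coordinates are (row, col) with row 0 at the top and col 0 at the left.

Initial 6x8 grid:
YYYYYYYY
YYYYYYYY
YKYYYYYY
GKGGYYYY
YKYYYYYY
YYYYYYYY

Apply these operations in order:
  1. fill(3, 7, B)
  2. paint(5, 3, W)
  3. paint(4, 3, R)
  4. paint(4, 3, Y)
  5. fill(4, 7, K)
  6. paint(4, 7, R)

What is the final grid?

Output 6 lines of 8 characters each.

Answer: KKKKKKKK
KKKKKKKK
KKKKKKKK
GKGGKKKK
BKBYKKKR
BBBWKKKK

Derivation:
After op 1 fill(3,7,B) [42 cells changed]:
BBBBBBBB
BBBBBBBB
BKBBBBBB
GKGGBBBB
BKBBBBBB
BBBBBBBB
After op 2 paint(5,3,W):
BBBBBBBB
BBBBBBBB
BKBBBBBB
GKGGBBBB
BKBBBBBB
BBBWBBBB
After op 3 paint(4,3,R):
BBBBBBBB
BBBBBBBB
BKBBBBBB
GKGGBBBB
BKBRBBBB
BBBWBBBB
After op 4 paint(4,3,Y):
BBBBBBBB
BBBBBBBB
BKBBBBBB
GKGGBBBB
BKBYBBBB
BBBWBBBB
After op 5 fill(4,7,K) [35 cells changed]:
KKKKKKKK
KKKKKKKK
KKKKKKKK
GKGGKKKK
BKBYKKKK
BBBWKKKK
After op 6 paint(4,7,R):
KKKKKKKK
KKKKKKKK
KKKKKKKK
GKGGKKKK
BKBYKKKR
BBBWKKKK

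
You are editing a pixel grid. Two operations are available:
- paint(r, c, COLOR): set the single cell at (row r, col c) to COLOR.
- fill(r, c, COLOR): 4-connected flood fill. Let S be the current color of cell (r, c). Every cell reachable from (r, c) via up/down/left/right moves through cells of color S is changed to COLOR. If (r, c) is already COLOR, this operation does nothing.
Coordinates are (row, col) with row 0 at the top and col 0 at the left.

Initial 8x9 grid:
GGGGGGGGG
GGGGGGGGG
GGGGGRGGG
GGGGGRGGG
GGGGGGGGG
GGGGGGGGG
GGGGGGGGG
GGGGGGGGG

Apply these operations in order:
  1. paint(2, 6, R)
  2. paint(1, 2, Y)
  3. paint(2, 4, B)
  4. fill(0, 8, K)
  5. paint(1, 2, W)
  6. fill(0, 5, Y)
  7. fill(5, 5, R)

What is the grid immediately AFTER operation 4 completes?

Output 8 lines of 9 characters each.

After op 1 paint(2,6,R):
GGGGGGGGG
GGGGGGGGG
GGGGGRRGG
GGGGGRGGG
GGGGGGGGG
GGGGGGGGG
GGGGGGGGG
GGGGGGGGG
After op 2 paint(1,2,Y):
GGGGGGGGG
GGYGGGGGG
GGGGGRRGG
GGGGGRGGG
GGGGGGGGG
GGGGGGGGG
GGGGGGGGG
GGGGGGGGG
After op 3 paint(2,4,B):
GGGGGGGGG
GGYGGGGGG
GGGGBRRGG
GGGGGRGGG
GGGGGGGGG
GGGGGGGGG
GGGGGGGGG
GGGGGGGGG
After op 4 fill(0,8,K) [67 cells changed]:
KKKKKKKKK
KKYKKKKKK
KKKKBRRKK
KKKKKRKKK
KKKKKKKKK
KKKKKKKKK
KKKKKKKKK
KKKKKKKKK

Answer: KKKKKKKKK
KKYKKKKKK
KKKKBRRKK
KKKKKRKKK
KKKKKKKKK
KKKKKKKKK
KKKKKKKKK
KKKKKKKKK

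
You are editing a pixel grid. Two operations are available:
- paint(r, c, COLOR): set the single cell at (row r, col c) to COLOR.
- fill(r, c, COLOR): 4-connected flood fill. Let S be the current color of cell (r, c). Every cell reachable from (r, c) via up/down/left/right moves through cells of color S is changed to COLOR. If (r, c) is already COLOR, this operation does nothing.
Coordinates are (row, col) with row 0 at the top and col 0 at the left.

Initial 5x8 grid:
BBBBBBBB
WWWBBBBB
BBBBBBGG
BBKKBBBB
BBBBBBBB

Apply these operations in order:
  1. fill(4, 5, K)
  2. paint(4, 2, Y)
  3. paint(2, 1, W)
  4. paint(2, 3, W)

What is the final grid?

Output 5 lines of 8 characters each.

Answer: KKKKKKKK
WWWKKKKK
KWKWKKGG
KKKKKKKK
KKYKKKKK

Derivation:
After op 1 fill(4,5,K) [33 cells changed]:
KKKKKKKK
WWWKKKKK
KKKKKKGG
KKKKKKKK
KKKKKKKK
After op 2 paint(4,2,Y):
KKKKKKKK
WWWKKKKK
KKKKKKGG
KKKKKKKK
KKYKKKKK
After op 3 paint(2,1,W):
KKKKKKKK
WWWKKKKK
KWKKKKGG
KKKKKKKK
KKYKKKKK
After op 4 paint(2,3,W):
KKKKKKKK
WWWKKKKK
KWKWKKGG
KKKKKKKK
KKYKKKKK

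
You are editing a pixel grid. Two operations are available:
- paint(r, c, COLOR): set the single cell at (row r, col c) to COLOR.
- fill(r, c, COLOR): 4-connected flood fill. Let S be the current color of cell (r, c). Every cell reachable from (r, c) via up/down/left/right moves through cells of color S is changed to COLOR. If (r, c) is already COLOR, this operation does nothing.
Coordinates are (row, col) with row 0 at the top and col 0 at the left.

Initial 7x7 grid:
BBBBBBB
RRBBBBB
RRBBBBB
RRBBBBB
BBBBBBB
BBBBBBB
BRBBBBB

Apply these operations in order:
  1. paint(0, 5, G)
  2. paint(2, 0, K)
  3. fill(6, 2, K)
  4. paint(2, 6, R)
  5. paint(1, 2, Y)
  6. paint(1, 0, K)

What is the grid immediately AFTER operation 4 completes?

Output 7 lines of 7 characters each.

Answer: KKKKKGK
RRKKKKK
KRKKKKR
RRKKKKK
KKKKKKK
KKKKKKK
KRKKKKK

Derivation:
After op 1 paint(0,5,G):
BBBBBGB
RRBBBBB
RRBBBBB
RRBBBBB
BBBBBBB
BBBBBBB
BRBBBBB
After op 2 paint(2,0,K):
BBBBBGB
RRBBBBB
KRBBBBB
RRBBBBB
BBBBBBB
BBBBBBB
BRBBBBB
After op 3 fill(6,2,K) [41 cells changed]:
KKKKKGK
RRKKKKK
KRKKKKK
RRKKKKK
KKKKKKK
KKKKKKK
KRKKKKK
After op 4 paint(2,6,R):
KKKKKGK
RRKKKKK
KRKKKKR
RRKKKKK
KKKKKKK
KKKKKKK
KRKKKKK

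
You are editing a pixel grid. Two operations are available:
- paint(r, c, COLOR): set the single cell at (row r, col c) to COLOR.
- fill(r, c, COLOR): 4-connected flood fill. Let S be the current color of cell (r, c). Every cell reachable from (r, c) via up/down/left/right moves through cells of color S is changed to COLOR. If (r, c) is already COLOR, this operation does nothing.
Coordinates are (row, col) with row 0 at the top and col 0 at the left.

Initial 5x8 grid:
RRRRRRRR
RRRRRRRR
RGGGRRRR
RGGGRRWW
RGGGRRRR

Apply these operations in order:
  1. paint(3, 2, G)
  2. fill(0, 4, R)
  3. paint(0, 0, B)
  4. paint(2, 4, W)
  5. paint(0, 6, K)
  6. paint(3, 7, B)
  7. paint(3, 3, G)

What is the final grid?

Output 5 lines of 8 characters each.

After op 1 paint(3,2,G):
RRRRRRRR
RRRRRRRR
RGGGRRRR
RGGGRRWW
RGGGRRRR
After op 2 fill(0,4,R) [0 cells changed]:
RRRRRRRR
RRRRRRRR
RGGGRRRR
RGGGRRWW
RGGGRRRR
After op 3 paint(0,0,B):
BRRRRRRR
RRRRRRRR
RGGGRRRR
RGGGRRWW
RGGGRRRR
After op 4 paint(2,4,W):
BRRRRRRR
RRRRRRRR
RGGGWRRR
RGGGRRWW
RGGGRRRR
After op 5 paint(0,6,K):
BRRRRRKR
RRRRRRRR
RGGGWRRR
RGGGRRWW
RGGGRRRR
After op 6 paint(3,7,B):
BRRRRRKR
RRRRRRRR
RGGGWRRR
RGGGRRWB
RGGGRRRR
After op 7 paint(3,3,G):
BRRRRRKR
RRRRRRRR
RGGGWRRR
RGGGRRWB
RGGGRRRR

Answer: BRRRRRKR
RRRRRRRR
RGGGWRRR
RGGGRRWB
RGGGRRRR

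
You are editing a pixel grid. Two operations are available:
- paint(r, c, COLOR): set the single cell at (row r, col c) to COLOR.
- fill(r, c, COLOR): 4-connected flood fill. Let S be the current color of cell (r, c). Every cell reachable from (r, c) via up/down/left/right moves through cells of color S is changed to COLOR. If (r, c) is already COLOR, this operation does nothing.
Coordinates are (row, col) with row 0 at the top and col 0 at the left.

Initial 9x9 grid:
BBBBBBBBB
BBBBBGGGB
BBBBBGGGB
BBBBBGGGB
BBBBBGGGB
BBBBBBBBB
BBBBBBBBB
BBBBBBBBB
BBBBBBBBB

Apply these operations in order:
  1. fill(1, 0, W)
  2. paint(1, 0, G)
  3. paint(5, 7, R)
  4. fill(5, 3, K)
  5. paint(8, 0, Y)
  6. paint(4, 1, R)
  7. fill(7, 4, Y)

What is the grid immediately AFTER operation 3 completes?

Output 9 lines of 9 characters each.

After op 1 fill(1,0,W) [69 cells changed]:
WWWWWWWWW
WWWWWGGGW
WWWWWGGGW
WWWWWGGGW
WWWWWGGGW
WWWWWWWWW
WWWWWWWWW
WWWWWWWWW
WWWWWWWWW
After op 2 paint(1,0,G):
WWWWWWWWW
GWWWWGGGW
WWWWWGGGW
WWWWWGGGW
WWWWWGGGW
WWWWWWWWW
WWWWWWWWW
WWWWWWWWW
WWWWWWWWW
After op 3 paint(5,7,R):
WWWWWWWWW
GWWWWGGGW
WWWWWGGGW
WWWWWGGGW
WWWWWGGGW
WWWWWWWRW
WWWWWWWWW
WWWWWWWWW
WWWWWWWWW

Answer: WWWWWWWWW
GWWWWGGGW
WWWWWGGGW
WWWWWGGGW
WWWWWGGGW
WWWWWWWRW
WWWWWWWWW
WWWWWWWWW
WWWWWWWWW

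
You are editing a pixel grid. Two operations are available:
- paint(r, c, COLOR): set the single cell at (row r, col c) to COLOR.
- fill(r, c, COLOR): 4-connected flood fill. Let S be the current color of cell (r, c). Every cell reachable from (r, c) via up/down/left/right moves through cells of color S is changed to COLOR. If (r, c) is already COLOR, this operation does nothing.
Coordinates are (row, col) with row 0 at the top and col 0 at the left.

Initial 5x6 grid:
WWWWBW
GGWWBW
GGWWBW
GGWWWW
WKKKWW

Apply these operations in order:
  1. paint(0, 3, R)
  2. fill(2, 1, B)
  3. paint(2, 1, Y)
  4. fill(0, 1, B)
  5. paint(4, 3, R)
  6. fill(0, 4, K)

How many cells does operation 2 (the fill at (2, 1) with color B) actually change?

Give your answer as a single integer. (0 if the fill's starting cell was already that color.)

After op 1 paint(0,3,R):
WWWRBW
GGWWBW
GGWWBW
GGWWWW
WKKKWW
After op 2 fill(2,1,B) [6 cells changed]:
WWWRBW
BBWWBW
BBWWBW
BBWWWW
WKKKWW

Answer: 6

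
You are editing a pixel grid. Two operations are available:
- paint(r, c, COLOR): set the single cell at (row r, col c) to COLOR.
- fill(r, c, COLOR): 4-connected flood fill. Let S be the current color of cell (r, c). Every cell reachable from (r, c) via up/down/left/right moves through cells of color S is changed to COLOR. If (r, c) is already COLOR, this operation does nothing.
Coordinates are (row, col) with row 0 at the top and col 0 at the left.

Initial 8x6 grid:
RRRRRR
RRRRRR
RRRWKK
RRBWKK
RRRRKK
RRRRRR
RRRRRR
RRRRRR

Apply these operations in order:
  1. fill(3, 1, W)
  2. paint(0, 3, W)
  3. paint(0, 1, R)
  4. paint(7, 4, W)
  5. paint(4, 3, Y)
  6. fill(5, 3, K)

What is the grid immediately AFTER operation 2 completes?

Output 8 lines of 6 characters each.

After op 1 fill(3,1,W) [39 cells changed]:
WWWWWW
WWWWWW
WWWWKK
WWBWKK
WWWWKK
WWWWWW
WWWWWW
WWWWWW
After op 2 paint(0,3,W):
WWWWWW
WWWWWW
WWWWKK
WWBWKK
WWWWKK
WWWWWW
WWWWWW
WWWWWW

Answer: WWWWWW
WWWWWW
WWWWKK
WWBWKK
WWWWKK
WWWWWW
WWWWWW
WWWWWW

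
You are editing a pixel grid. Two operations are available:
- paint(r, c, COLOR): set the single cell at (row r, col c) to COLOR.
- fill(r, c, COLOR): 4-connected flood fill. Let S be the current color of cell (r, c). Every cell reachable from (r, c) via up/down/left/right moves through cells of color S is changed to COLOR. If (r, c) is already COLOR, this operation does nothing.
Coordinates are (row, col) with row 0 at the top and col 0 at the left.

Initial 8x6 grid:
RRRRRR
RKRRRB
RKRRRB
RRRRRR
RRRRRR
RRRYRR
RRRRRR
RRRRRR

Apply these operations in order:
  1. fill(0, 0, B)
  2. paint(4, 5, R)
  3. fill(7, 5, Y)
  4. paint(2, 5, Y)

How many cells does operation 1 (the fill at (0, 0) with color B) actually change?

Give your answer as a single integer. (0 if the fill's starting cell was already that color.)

After op 1 fill(0,0,B) [43 cells changed]:
BBBBBB
BKBBBB
BKBBBB
BBBBBB
BBBBBB
BBBYBB
BBBBBB
BBBBBB

Answer: 43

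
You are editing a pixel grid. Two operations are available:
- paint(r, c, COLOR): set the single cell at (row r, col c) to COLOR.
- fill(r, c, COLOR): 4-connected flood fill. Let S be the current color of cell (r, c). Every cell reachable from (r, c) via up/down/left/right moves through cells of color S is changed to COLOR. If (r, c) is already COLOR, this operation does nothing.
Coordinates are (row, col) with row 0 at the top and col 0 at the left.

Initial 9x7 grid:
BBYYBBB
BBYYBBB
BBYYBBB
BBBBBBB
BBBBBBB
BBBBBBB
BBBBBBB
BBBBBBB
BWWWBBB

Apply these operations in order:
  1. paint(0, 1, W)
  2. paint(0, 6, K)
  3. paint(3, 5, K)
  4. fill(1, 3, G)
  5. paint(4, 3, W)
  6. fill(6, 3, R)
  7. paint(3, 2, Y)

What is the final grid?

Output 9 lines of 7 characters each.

After op 1 paint(0,1,W):
BWYYBBB
BBYYBBB
BBYYBBB
BBBBBBB
BBBBBBB
BBBBBBB
BBBBBBB
BBBBBBB
BWWWBBB
After op 2 paint(0,6,K):
BWYYBBK
BBYYBBB
BBYYBBB
BBBBBBB
BBBBBBB
BBBBBBB
BBBBBBB
BBBBBBB
BWWWBBB
After op 3 paint(3,5,K):
BWYYBBK
BBYYBBB
BBYYBBB
BBBBBKB
BBBBBBB
BBBBBBB
BBBBBBB
BBBBBBB
BWWWBBB
After op 4 fill(1,3,G) [6 cells changed]:
BWGGBBK
BBGGBBB
BBGGBBB
BBBBBKB
BBBBBBB
BBBBBBB
BBBBBBB
BBBBBBB
BWWWBBB
After op 5 paint(4,3,W):
BWGGBBK
BBGGBBB
BBGGBBB
BBBBBKB
BBBWBBB
BBBBBBB
BBBBBBB
BBBBBBB
BWWWBBB
After op 6 fill(6,3,R) [50 cells changed]:
RWGGRRK
RRGGRRR
RRGGRRR
RRRRRKR
RRRWRRR
RRRRRRR
RRRRRRR
RRRRRRR
RWWWRRR
After op 7 paint(3,2,Y):
RWGGRRK
RRGGRRR
RRGGRRR
RRYRRKR
RRRWRRR
RRRRRRR
RRRRRRR
RRRRRRR
RWWWRRR

Answer: RWGGRRK
RRGGRRR
RRGGRRR
RRYRRKR
RRRWRRR
RRRRRRR
RRRRRRR
RRRRRRR
RWWWRRR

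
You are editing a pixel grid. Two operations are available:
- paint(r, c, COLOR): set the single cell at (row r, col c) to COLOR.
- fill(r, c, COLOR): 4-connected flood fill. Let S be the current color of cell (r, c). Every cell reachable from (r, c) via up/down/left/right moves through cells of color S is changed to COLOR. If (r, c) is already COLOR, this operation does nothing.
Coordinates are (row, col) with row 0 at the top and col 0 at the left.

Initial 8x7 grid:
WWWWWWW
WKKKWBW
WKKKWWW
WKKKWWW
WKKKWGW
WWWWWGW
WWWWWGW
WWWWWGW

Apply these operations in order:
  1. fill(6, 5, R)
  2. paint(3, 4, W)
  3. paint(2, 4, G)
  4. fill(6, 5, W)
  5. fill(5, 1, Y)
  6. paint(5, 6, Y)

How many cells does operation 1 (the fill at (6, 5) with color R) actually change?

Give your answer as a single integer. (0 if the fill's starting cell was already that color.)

After op 1 fill(6,5,R) [4 cells changed]:
WWWWWWW
WKKKWBW
WKKKWWW
WKKKWWW
WKKKWRW
WWWWWRW
WWWWWRW
WWWWWRW

Answer: 4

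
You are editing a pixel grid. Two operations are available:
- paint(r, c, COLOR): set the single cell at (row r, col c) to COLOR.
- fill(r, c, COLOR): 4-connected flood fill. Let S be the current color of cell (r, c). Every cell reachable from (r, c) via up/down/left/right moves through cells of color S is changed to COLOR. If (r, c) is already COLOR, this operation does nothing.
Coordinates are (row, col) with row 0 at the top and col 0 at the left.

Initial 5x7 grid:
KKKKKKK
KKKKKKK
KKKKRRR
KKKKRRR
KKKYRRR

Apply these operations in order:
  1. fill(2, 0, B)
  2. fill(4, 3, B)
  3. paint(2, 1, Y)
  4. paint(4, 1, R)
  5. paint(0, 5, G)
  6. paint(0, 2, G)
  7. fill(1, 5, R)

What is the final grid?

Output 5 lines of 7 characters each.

After op 1 fill(2,0,B) [25 cells changed]:
BBBBBBB
BBBBBBB
BBBBRRR
BBBBRRR
BBBYRRR
After op 2 fill(4,3,B) [1 cells changed]:
BBBBBBB
BBBBBBB
BBBBRRR
BBBBRRR
BBBBRRR
After op 3 paint(2,1,Y):
BBBBBBB
BBBBBBB
BYBBRRR
BBBBRRR
BBBBRRR
After op 4 paint(4,1,R):
BBBBBBB
BBBBBBB
BYBBRRR
BBBBRRR
BRBBRRR
After op 5 paint(0,5,G):
BBBBBGB
BBBBBBB
BYBBRRR
BBBBRRR
BRBBRRR
After op 6 paint(0,2,G):
BBGBBGB
BBBBBBB
BYBBRRR
BBBBRRR
BRBBRRR
After op 7 fill(1,5,R) [22 cells changed]:
RRGRRGR
RRRRRRR
RYRRRRR
RRRRRRR
RRRRRRR

Answer: RRGRRGR
RRRRRRR
RYRRRRR
RRRRRRR
RRRRRRR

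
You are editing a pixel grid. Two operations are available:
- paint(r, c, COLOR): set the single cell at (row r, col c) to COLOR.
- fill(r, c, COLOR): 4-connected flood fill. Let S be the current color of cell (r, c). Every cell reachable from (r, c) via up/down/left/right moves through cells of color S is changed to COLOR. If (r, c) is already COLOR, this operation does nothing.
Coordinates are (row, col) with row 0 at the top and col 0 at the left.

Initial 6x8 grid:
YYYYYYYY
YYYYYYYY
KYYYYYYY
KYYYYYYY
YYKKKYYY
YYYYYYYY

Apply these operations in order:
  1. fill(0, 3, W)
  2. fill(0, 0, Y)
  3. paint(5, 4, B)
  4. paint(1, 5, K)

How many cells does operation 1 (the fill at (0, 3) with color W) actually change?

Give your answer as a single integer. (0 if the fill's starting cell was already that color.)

Answer: 43

Derivation:
After op 1 fill(0,3,W) [43 cells changed]:
WWWWWWWW
WWWWWWWW
KWWWWWWW
KWWWWWWW
WWKKKWWW
WWWWWWWW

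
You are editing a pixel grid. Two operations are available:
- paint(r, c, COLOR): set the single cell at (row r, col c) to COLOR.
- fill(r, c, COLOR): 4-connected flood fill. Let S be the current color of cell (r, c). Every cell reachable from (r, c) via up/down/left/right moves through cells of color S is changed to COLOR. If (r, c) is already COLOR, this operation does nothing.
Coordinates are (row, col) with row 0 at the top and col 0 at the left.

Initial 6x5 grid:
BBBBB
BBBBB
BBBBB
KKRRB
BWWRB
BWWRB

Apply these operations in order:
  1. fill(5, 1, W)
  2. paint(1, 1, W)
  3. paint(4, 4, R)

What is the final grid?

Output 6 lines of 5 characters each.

Answer: BBBBB
BWBBB
BBBBB
KKRRB
BWWRR
BWWRB

Derivation:
After op 1 fill(5,1,W) [0 cells changed]:
BBBBB
BBBBB
BBBBB
KKRRB
BWWRB
BWWRB
After op 2 paint(1,1,W):
BBBBB
BWBBB
BBBBB
KKRRB
BWWRB
BWWRB
After op 3 paint(4,4,R):
BBBBB
BWBBB
BBBBB
KKRRB
BWWRR
BWWRB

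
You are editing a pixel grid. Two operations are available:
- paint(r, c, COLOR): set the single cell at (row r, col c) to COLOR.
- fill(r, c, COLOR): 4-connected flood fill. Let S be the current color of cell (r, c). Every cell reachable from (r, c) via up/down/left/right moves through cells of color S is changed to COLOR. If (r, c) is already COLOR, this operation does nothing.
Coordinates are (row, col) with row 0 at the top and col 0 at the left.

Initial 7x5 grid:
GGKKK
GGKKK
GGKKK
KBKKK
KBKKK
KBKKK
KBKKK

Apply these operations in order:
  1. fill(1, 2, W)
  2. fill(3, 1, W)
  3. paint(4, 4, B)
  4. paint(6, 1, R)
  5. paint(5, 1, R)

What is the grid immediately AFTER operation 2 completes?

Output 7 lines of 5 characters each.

After op 1 fill(1,2,W) [21 cells changed]:
GGWWW
GGWWW
GGWWW
KBWWW
KBWWW
KBWWW
KBWWW
After op 2 fill(3,1,W) [4 cells changed]:
GGWWW
GGWWW
GGWWW
KWWWW
KWWWW
KWWWW
KWWWW

Answer: GGWWW
GGWWW
GGWWW
KWWWW
KWWWW
KWWWW
KWWWW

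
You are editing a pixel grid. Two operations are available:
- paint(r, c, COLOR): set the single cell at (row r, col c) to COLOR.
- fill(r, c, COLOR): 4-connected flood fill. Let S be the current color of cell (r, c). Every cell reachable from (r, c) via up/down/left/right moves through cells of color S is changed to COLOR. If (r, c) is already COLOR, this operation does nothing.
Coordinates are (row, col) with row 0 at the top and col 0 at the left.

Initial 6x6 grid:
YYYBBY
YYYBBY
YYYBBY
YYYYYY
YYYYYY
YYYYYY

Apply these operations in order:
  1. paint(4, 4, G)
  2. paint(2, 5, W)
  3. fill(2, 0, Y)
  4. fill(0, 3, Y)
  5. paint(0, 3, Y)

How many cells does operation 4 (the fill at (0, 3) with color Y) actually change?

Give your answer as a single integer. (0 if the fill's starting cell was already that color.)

After op 1 paint(4,4,G):
YYYBBY
YYYBBY
YYYBBY
YYYYYY
YYYYGY
YYYYYY
After op 2 paint(2,5,W):
YYYBBY
YYYBBY
YYYBBW
YYYYYY
YYYYGY
YYYYYY
After op 3 fill(2,0,Y) [0 cells changed]:
YYYBBY
YYYBBY
YYYBBW
YYYYYY
YYYYGY
YYYYYY
After op 4 fill(0,3,Y) [6 cells changed]:
YYYYYY
YYYYYY
YYYYYW
YYYYYY
YYYYGY
YYYYYY

Answer: 6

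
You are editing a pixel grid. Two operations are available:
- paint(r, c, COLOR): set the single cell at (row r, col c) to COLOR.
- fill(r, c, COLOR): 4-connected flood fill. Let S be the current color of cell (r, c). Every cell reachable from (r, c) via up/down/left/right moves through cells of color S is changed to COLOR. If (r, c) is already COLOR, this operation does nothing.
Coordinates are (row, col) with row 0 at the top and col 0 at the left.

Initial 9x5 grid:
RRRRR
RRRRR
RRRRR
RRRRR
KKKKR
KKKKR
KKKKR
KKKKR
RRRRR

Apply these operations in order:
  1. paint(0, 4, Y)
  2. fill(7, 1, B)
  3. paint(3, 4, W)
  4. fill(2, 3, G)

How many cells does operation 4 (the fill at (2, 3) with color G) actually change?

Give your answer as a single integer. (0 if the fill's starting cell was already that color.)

After op 1 paint(0,4,Y):
RRRRY
RRRRR
RRRRR
RRRRR
KKKKR
KKKKR
KKKKR
KKKKR
RRRRR
After op 2 fill(7,1,B) [16 cells changed]:
RRRRY
RRRRR
RRRRR
RRRRR
BBBBR
BBBBR
BBBBR
BBBBR
RRRRR
After op 3 paint(3,4,W):
RRRRY
RRRRR
RRRRR
RRRRW
BBBBR
BBBBR
BBBBR
BBBBR
RRRRR
After op 4 fill(2,3,G) [18 cells changed]:
GGGGY
GGGGG
GGGGG
GGGGW
BBBBR
BBBBR
BBBBR
BBBBR
RRRRR

Answer: 18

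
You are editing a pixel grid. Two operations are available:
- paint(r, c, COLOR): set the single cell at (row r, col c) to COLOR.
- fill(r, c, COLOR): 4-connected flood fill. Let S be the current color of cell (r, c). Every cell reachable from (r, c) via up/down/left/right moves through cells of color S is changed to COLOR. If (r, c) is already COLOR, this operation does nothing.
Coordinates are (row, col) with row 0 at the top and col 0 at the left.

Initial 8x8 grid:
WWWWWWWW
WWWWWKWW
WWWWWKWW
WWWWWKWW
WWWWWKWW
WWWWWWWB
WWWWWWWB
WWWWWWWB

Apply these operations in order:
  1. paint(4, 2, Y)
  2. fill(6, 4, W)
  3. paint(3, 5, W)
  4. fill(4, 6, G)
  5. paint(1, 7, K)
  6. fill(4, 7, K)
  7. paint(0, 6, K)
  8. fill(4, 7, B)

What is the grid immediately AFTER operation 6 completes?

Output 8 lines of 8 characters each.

After op 1 paint(4,2,Y):
WWWWWWWW
WWWWWKWW
WWWWWKWW
WWWWWKWW
WWYWWKWW
WWWWWWWB
WWWWWWWB
WWWWWWWB
After op 2 fill(6,4,W) [0 cells changed]:
WWWWWWWW
WWWWWKWW
WWWWWKWW
WWWWWKWW
WWYWWKWW
WWWWWWWB
WWWWWWWB
WWWWWWWB
After op 3 paint(3,5,W):
WWWWWWWW
WWWWWKWW
WWWWWKWW
WWWWWWWW
WWYWWKWW
WWWWWWWB
WWWWWWWB
WWWWWWWB
After op 4 fill(4,6,G) [57 cells changed]:
GGGGGGGG
GGGGGKGG
GGGGGKGG
GGGGGGGG
GGYGGKGG
GGGGGGGB
GGGGGGGB
GGGGGGGB
After op 5 paint(1,7,K):
GGGGGGGG
GGGGGKGK
GGGGGKGG
GGGGGGGG
GGYGGKGG
GGGGGGGB
GGGGGGGB
GGGGGGGB
After op 6 fill(4,7,K) [56 cells changed]:
KKKKKKKK
KKKKKKKK
KKKKKKKK
KKKKKKKK
KKYKKKKK
KKKKKKKB
KKKKKKKB
KKKKKKKB

Answer: KKKKKKKK
KKKKKKKK
KKKKKKKK
KKKKKKKK
KKYKKKKK
KKKKKKKB
KKKKKKKB
KKKKKKKB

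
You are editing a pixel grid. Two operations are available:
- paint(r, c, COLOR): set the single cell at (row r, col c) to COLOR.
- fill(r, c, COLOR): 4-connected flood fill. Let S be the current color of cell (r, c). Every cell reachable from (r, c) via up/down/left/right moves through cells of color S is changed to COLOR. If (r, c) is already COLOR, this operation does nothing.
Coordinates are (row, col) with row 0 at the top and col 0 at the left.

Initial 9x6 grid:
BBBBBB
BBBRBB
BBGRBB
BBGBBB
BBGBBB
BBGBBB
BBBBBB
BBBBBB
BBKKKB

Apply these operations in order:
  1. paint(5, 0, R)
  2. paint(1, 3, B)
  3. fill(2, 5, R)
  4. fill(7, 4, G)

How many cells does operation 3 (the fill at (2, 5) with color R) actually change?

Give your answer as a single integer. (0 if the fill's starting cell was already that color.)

After op 1 paint(5,0,R):
BBBBBB
BBBRBB
BBGRBB
BBGBBB
BBGBBB
RBGBBB
BBBBBB
BBBBBB
BBKKKB
After op 2 paint(1,3,B):
BBBBBB
BBBBBB
BBGRBB
BBGBBB
BBGBBB
RBGBBB
BBBBBB
BBBBBB
BBKKKB
After op 3 fill(2,5,R) [45 cells changed]:
RRRRRR
RRRRRR
RRGRRR
RRGRRR
RRGRRR
RRGRRR
RRRRRR
RRRRRR
RRKKKR

Answer: 45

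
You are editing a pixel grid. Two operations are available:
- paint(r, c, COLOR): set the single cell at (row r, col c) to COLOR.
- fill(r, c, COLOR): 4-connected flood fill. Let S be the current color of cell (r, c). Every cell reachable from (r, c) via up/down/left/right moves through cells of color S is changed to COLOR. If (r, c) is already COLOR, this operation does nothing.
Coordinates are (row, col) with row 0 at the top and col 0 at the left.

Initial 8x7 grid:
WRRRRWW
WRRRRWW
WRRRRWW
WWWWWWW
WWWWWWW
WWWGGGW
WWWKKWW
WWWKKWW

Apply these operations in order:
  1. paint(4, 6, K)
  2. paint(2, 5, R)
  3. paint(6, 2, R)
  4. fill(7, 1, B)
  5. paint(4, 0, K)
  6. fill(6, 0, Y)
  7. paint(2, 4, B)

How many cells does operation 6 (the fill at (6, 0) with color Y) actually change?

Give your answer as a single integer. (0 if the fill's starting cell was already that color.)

After op 1 paint(4,6,K):
WRRRRWW
WRRRRWW
WRRRRWW
WWWWWWW
WWWWWWK
WWWGGGW
WWWKKWW
WWWKKWW
After op 2 paint(2,5,R):
WRRRRWW
WRRRRWW
WRRRRRW
WWWWWWW
WWWWWWK
WWWGGGW
WWWKKWW
WWWKKWW
After op 3 paint(6,2,R):
WRRRRWW
WRRRRWW
WRRRRRW
WWWWWWW
WWWWWWK
WWWGGGW
WWRKKWW
WWWKKWW
After op 4 fill(7,1,B) [29 cells changed]:
BRRRRBB
BRRRRBB
BRRRRRB
BBBBBBB
BBBBBBK
BBBGGGW
BBRKKWW
BBBKKWW
After op 5 paint(4,0,K):
BRRRRBB
BRRRRBB
BRRRRRB
BBBBBBB
KBBBBBK
BBBGGGW
BBRKKWW
BBBKKWW
After op 6 fill(6,0,Y) [28 cells changed]:
YRRRRYY
YRRRRYY
YRRRRRY
YYYYYYY
KYYYYYK
YYYGGGW
YYRKKWW
YYYKKWW

Answer: 28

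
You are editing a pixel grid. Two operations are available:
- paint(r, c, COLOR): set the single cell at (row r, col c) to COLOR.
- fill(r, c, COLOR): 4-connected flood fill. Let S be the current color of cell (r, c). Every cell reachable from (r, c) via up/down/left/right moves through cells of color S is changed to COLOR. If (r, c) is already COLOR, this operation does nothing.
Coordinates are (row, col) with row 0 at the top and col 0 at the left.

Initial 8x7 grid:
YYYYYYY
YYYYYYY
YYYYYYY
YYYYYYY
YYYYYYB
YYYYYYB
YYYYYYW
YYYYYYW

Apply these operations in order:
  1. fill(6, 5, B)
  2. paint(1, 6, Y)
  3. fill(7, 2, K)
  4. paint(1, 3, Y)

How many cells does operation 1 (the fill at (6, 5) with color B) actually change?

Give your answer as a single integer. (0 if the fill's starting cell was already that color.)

After op 1 fill(6,5,B) [52 cells changed]:
BBBBBBB
BBBBBBB
BBBBBBB
BBBBBBB
BBBBBBB
BBBBBBB
BBBBBBW
BBBBBBW

Answer: 52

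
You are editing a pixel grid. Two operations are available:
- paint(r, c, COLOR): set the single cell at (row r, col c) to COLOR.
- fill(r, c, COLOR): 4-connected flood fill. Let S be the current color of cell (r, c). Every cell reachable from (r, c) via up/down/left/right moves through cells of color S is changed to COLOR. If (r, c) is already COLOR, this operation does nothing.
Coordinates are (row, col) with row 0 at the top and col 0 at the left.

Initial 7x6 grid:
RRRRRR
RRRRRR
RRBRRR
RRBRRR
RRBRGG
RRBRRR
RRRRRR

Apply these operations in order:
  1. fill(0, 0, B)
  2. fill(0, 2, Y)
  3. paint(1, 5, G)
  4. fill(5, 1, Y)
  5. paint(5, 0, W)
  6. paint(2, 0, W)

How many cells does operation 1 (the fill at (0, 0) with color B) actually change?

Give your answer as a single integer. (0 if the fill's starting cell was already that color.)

Answer: 36

Derivation:
After op 1 fill(0,0,B) [36 cells changed]:
BBBBBB
BBBBBB
BBBBBB
BBBBBB
BBBBGG
BBBBBB
BBBBBB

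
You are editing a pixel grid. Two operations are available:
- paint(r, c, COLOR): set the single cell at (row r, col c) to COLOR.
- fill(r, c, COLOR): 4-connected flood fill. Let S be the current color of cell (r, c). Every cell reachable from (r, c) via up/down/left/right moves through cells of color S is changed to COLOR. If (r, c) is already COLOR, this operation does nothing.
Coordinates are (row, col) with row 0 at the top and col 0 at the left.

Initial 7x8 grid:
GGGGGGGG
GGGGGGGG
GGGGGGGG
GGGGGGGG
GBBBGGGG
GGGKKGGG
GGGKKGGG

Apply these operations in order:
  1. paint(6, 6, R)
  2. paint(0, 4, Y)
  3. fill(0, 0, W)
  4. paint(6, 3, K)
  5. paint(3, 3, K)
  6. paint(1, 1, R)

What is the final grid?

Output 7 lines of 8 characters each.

After op 1 paint(6,6,R):
GGGGGGGG
GGGGGGGG
GGGGGGGG
GGGGGGGG
GBBBGGGG
GGGKKGGG
GGGKKGRG
After op 2 paint(0,4,Y):
GGGGYGGG
GGGGGGGG
GGGGGGGG
GGGGGGGG
GBBBGGGG
GGGKKGGG
GGGKKGRG
After op 3 fill(0,0,W) [47 cells changed]:
WWWWYWWW
WWWWWWWW
WWWWWWWW
WWWWWWWW
WBBBWWWW
WWWKKWWW
WWWKKWRW
After op 4 paint(6,3,K):
WWWWYWWW
WWWWWWWW
WWWWWWWW
WWWWWWWW
WBBBWWWW
WWWKKWWW
WWWKKWRW
After op 5 paint(3,3,K):
WWWWYWWW
WWWWWWWW
WWWWWWWW
WWWKWWWW
WBBBWWWW
WWWKKWWW
WWWKKWRW
After op 6 paint(1,1,R):
WWWWYWWW
WRWWWWWW
WWWWWWWW
WWWKWWWW
WBBBWWWW
WWWKKWWW
WWWKKWRW

Answer: WWWWYWWW
WRWWWWWW
WWWWWWWW
WWWKWWWW
WBBBWWWW
WWWKKWWW
WWWKKWRW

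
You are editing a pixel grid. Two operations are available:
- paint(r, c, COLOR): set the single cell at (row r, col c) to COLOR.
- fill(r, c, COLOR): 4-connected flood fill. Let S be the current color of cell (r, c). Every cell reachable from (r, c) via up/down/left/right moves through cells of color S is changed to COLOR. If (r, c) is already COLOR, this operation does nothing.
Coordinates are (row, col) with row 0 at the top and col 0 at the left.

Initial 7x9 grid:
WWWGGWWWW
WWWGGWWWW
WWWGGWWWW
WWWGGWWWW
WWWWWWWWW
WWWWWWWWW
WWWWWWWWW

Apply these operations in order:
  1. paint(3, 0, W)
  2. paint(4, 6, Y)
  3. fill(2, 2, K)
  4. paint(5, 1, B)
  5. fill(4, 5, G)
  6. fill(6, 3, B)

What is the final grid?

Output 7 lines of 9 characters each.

Answer: BBBBBBBBB
BBBBBBBBB
BBBBBBBBB
BBBBBBBBB
BBBBBBYBB
BBBBBBBBB
BBBBBBBBB

Derivation:
After op 1 paint(3,0,W):
WWWGGWWWW
WWWGGWWWW
WWWGGWWWW
WWWGGWWWW
WWWWWWWWW
WWWWWWWWW
WWWWWWWWW
After op 2 paint(4,6,Y):
WWWGGWWWW
WWWGGWWWW
WWWGGWWWW
WWWGGWWWW
WWWWWWYWW
WWWWWWWWW
WWWWWWWWW
After op 3 fill(2,2,K) [54 cells changed]:
KKKGGKKKK
KKKGGKKKK
KKKGGKKKK
KKKGGKKKK
KKKKKKYKK
KKKKKKKKK
KKKKKKKKK
After op 4 paint(5,1,B):
KKKGGKKKK
KKKGGKKKK
KKKGGKKKK
KKKGGKKKK
KKKKKKYKK
KBKKKKKKK
KKKKKKKKK
After op 5 fill(4,5,G) [53 cells changed]:
GGGGGGGGG
GGGGGGGGG
GGGGGGGGG
GGGGGGGGG
GGGGGGYGG
GBGGGGGGG
GGGGGGGGG
After op 6 fill(6,3,B) [61 cells changed]:
BBBBBBBBB
BBBBBBBBB
BBBBBBBBB
BBBBBBBBB
BBBBBBYBB
BBBBBBBBB
BBBBBBBBB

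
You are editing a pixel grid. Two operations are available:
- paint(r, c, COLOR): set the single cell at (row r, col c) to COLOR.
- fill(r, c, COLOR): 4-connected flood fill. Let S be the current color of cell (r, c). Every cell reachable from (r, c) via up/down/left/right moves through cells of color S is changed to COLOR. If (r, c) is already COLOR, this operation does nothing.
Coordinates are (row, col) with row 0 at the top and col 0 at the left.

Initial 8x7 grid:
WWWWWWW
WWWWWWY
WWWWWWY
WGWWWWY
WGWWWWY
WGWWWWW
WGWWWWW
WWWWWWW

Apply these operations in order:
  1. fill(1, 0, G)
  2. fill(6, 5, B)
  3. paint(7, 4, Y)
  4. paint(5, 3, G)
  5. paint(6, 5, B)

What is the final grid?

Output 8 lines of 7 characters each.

Answer: BBBBBBB
BBBBBBY
BBBBBBY
BBBBBBY
BBBBBBY
BBBGBBB
BBBBBBB
BBBBYBB

Derivation:
After op 1 fill(1,0,G) [48 cells changed]:
GGGGGGG
GGGGGGY
GGGGGGY
GGGGGGY
GGGGGGY
GGGGGGG
GGGGGGG
GGGGGGG
After op 2 fill(6,5,B) [52 cells changed]:
BBBBBBB
BBBBBBY
BBBBBBY
BBBBBBY
BBBBBBY
BBBBBBB
BBBBBBB
BBBBBBB
After op 3 paint(7,4,Y):
BBBBBBB
BBBBBBY
BBBBBBY
BBBBBBY
BBBBBBY
BBBBBBB
BBBBBBB
BBBBYBB
After op 4 paint(5,3,G):
BBBBBBB
BBBBBBY
BBBBBBY
BBBBBBY
BBBBBBY
BBBGBBB
BBBBBBB
BBBBYBB
After op 5 paint(6,5,B):
BBBBBBB
BBBBBBY
BBBBBBY
BBBBBBY
BBBBBBY
BBBGBBB
BBBBBBB
BBBBYBB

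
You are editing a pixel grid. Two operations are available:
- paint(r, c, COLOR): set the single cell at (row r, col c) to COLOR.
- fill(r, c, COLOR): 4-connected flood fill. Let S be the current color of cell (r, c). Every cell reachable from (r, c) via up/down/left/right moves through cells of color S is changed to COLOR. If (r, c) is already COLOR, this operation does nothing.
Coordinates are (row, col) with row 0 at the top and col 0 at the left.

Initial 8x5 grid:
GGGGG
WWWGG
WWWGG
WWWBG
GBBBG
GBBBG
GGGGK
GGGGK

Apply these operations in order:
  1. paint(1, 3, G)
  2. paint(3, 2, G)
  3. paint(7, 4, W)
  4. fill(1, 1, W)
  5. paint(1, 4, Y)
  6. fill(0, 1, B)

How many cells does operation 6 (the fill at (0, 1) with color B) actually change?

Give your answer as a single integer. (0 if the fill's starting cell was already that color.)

After op 1 paint(1,3,G):
GGGGG
WWWGG
WWWGG
WWWBG
GBBBG
GBBBG
GGGGK
GGGGK
After op 2 paint(3,2,G):
GGGGG
WWWGG
WWWGG
WWGBG
GBBBG
GBBBG
GGGGK
GGGGK
After op 3 paint(7,4,W):
GGGGG
WWWGG
WWWGG
WWGBG
GBBBG
GBBBG
GGGGK
GGGGW
After op 4 fill(1,1,W) [0 cells changed]:
GGGGG
WWWGG
WWWGG
WWGBG
GBBBG
GBBBG
GGGGK
GGGGW
After op 5 paint(1,4,Y):
GGGGG
WWWGY
WWWGG
WWGBG
GBBBG
GBBBG
GGGGK
GGGGW
After op 6 fill(0,1,B) [11 cells changed]:
BBBBB
WWWBY
WWWBB
WWGBB
GBBBB
GBBBB
GGGGK
GGGGW

Answer: 11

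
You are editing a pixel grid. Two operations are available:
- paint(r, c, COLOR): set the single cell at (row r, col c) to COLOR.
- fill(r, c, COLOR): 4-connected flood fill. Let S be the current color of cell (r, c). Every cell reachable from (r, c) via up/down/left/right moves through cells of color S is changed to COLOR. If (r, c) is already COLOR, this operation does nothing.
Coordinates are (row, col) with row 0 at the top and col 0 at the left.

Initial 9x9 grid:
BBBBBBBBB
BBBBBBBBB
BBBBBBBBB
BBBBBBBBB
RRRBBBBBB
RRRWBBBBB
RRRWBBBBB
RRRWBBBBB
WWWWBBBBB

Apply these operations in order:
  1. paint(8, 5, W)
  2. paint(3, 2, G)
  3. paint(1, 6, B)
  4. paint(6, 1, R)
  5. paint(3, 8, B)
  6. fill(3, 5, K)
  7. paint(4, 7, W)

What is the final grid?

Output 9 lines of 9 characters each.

After op 1 paint(8,5,W):
BBBBBBBBB
BBBBBBBBB
BBBBBBBBB
BBBBBBBBB
RRRBBBBBB
RRRWBBBBB
RRRWBBBBB
RRRWBBBBB
WWWWBWBBB
After op 2 paint(3,2,G):
BBBBBBBBB
BBBBBBBBB
BBBBBBBBB
BBGBBBBBB
RRRBBBBBB
RRRWBBBBB
RRRWBBBBB
RRRWBBBBB
WWWWBWBBB
After op 3 paint(1,6,B):
BBBBBBBBB
BBBBBBBBB
BBBBBBBBB
BBGBBBBBB
RRRBBBBBB
RRRWBBBBB
RRRWBBBBB
RRRWBBBBB
WWWWBWBBB
After op 4 paint(6,1,R):
BBBBBBBBB
BBBBBBBBB
BBBBBBBBB
BBGBBBBBB
RRRBBBBBB
RRRWBBBBB
RRRWBBBBB
RRRWBBBBB
WWWWBWBBB
After op 5 paint(3,8,B):
BBBBBBBBB
BBBBBBBBB
BBBBBBBBB
BBGBBBBBB
RRRBBBBBB
RRRWBBBBB
RRRWBBBBB
RRRWBBBBB
WWWWBWBBB
After op 6 fill(3,5,K) [60 cells changed]:
KKKKKKKKK
KKKKKKKKK
KKKKKKKKK
KKGKKKKKK
RRRKKKKKK
RRRWKKKKK
RRRWKKKKK
RRRWKKKKK
WWWWKWKKK
After op 7 paint(4,7,W):
KKKKKKKKK
KKKKKKKKK
KKKKKKKKK
KKGKKKKKK
RRRKKKKWK
RRRWKKKKK
RRRWKKKKK
RRRWKKKKK
WWWWKWKKK

Answer: KKKKKKKKK
KKKKKKKKK
KKKKKKKKK
KKGKKKKKK
RRRKKKKWK
RRRWKKKKK
RRRWKKKKK
RRRWKKKKK
WWWWKWKKK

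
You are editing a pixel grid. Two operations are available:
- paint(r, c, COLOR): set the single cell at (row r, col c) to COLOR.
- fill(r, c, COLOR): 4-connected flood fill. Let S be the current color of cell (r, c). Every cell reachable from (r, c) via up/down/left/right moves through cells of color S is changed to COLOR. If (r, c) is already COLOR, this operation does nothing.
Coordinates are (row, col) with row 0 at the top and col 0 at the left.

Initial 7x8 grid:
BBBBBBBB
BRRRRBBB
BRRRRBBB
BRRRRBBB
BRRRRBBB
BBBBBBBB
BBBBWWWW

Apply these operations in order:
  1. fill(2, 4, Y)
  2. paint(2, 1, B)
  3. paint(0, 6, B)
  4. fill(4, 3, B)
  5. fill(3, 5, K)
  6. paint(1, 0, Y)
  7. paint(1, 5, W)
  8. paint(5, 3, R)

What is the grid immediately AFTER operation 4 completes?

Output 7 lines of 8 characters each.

Answer: BBBBBBBB
BBBBBBBB
BBBBBBBB
BBBBBBBB
BBBBBBBB
BBBBBBBB
BBBBWWWW

Derivation:
After op 1 fill(2,4,Y) [16 cells changed]:
BBBBBBBB
BYYYYBBB
BYYYYBBB
BYYYYBBB
BYYYYBBB
BBBBBBBB
BBBBWWWW
After op 2 paint(2,1,B):
BBBBBBBB
BYYYYBBB
BBYYYBBB
BYYYYBBB
BYYYYBBB
BBBBBBBB
BBBBWWWW
After op 3 paint(0,6,B):
BBBBBBBB
BYYYYBBB
BBYYYBBB
BYYYYBBB
BYYYYBBB
BBBBBBBB
BBBBWWWW
After op 4 fill(4,3,B) [15 cells changed]:
BBBBBBBB
BBBBBBBB
BBBBBBBB
BBBBBBBB
BBBBBBBB
BBBBBBBB
BBBBWWWW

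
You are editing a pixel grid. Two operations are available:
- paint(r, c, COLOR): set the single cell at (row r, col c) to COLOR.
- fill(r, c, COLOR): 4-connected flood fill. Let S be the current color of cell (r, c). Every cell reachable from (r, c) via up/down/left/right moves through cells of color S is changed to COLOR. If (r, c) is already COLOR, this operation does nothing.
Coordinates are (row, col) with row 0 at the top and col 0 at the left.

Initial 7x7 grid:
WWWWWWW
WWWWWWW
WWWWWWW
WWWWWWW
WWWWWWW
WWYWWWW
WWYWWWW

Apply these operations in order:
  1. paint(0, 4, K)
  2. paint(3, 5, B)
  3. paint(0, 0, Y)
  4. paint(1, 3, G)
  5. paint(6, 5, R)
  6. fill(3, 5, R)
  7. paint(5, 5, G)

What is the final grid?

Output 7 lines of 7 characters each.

After op 1 paint(0,4,K):
WWWWKWW
WWWWWWW
WWWWWWW
WWWWWWW
WWWWWWW
WWYWWWW
WWYWWWW
After op 2 paint(3,5,B):
WWWWKWW
WWWWWWW
WWWWWWW
WWWWWBW
WWWWWWW
WWYWWWW
WWYWWWW
After op 3 paint(0,0,Y):
YWWWKWW
WWWWWWW
WWWWWWW
WWWWWBW
WWWWWWW
WWYWWWW
WWYWWWW
After op 4 paint(1,3,G):
YWWWKWW
WWWGWWW
WWWWWWW
WWWWWBW
WWWWWWW
WWYWWWW
WWYWWWW
After op 5 paint(6,5,R):
YWWWKWW
WWWGWWW
WWWWWWW
WWWWWBW
WWWWWWW
WWYWWWW
WWYWWRW
After op 6 fill(3,5,R) [1 cells changed]:
YWWWKWW
WWWGWWW
WWWWWWW
WWWWWRW
WWWWWWW
WWYWWWW
WWYWWRW
After op 7 paint(5,5,G):
YWWWKWW
WWWGWWW
WWWWWWW
WWWWWRW
WWWWWWW
WWYWWGW
WWYWWRW

Answer: YWWWKWW
WWWGWWW
WWWWWWW
WWWWWRW
WWWWWWW
WWYWWGW
WWYWWRW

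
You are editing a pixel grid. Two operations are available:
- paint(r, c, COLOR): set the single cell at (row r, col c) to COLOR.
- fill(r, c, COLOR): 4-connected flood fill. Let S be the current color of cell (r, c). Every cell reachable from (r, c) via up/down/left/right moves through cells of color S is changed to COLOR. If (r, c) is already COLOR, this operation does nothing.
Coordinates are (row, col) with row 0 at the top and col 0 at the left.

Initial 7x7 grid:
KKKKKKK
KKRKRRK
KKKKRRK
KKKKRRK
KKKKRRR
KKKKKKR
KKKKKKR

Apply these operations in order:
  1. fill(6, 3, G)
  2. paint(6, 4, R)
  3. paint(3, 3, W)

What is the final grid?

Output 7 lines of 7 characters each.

Answer: GGGGGGG
GGRGRRG
GGGGRRG
GGGWRRG
GGGGRRR
GGGGGGR
GGGGRGR

Derivation:
After op 1 fill(6,3,G) [37 cells changed]:
GGGGGGG
GGRGRRG
GGGGRRG
GGGGRRG
GGGGRRR
GGGGGGR
GGGGGGR
After op 2 paint(6,4,R):
GGGGGGG
GGRGRRG
GGGGRRG
GGGGRRG
GGGGRRR
GGGGGGR
GGGGRGR
After op 3 paint(3,3,W):
GGGGGGG
GGRGRRG
GGGGRRG
GGGWRRG
GGGGRRR
GGGGGGR
GGGGRGR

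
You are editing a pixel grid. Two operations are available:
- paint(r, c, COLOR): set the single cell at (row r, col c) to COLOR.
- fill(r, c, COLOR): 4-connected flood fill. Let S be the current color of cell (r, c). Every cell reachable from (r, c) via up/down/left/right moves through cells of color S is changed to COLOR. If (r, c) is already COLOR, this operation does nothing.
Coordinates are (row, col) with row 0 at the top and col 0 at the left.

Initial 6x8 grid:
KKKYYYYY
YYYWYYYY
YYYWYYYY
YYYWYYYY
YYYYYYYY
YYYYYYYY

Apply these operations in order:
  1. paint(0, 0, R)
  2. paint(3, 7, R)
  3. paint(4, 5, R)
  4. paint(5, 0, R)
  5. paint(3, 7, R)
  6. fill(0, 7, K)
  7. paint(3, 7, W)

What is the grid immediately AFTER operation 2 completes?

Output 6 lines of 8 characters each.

After op 1 paint(0,0,R):
RKKYYYYY
YYYWYYYY
YYYWYYYY
YYYWYYYY
YYYYYYYY
YYYYYYYY
After op 2 paint(3,7,R):
RKKYYYYY
YYYWYYYY
YYYWYYYY
YYYWYYYR
YYYYYYYY
YYYYYYYY

Answer: RKKYYYYY
YYYWYYYY
YYYWYYYY
YYYWYYYR
YYYYYYYY
YYYYYYYY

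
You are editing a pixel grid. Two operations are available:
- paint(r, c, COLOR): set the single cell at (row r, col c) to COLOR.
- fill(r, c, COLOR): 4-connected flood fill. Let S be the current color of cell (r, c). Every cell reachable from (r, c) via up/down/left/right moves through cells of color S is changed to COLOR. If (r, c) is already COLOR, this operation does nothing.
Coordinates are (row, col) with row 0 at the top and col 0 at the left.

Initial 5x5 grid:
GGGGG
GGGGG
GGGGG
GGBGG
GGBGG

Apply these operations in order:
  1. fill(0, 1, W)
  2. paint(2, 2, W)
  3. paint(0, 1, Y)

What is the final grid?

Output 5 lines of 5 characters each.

After op 1 fill(0,1,W) [23 cells changed]:
WWWWW
WWWWW
WWWWW
WWBWW
WWBWW
After op 2 paint(2,2,W):
WWWWW
WWWWW
WWWWW
WWBWW
WWBWW
After op 3 paint(0,1,Y):
WYWWW
WWWWW
WWWWW
WWBWW
WWBWW

Answer: WYWWW
WWWWW
WWWWW
WWBWW
WWBWW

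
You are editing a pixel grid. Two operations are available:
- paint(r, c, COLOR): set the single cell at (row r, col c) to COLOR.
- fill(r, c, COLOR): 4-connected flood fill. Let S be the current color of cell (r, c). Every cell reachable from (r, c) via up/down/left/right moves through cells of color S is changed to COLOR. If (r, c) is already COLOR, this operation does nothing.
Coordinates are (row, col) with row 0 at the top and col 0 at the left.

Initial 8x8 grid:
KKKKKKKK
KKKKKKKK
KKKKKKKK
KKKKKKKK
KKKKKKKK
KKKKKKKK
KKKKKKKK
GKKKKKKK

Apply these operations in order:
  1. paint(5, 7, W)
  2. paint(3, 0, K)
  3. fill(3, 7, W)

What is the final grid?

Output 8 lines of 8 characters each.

After op 1 paint(5,7,W):
KKKKKKKK
KKKKKKKK
KKKKKKKK
KKKKKKKK
KKKKKKKK
KKKKKKKW
KKKKKKKK
GKKKKKKK
After op 2 paint(3,0,K):
KKKKKKKK
KKKKKKKK
KKKKKKKK
KKKKKKKK
KKKKKKKK
KKKKKKKW
KKKKKKKK
GKKKKKKK
After op 3 fill(3,7,W) [62 cells changed]:
WWWWWWWW
WWWWWWWW
WWWWWWWW
WWWWWWWW
WWWWWWWW
WWWWWWWW
WWWWWWWW
GWWWWWWW

Answer: WWWWWWWW
WWWWWWWW
WWWWWWWW
WWWWWWWW
WWWWWWWW
WWWWWWWW
WWWWWWWW
GWWWWWWW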